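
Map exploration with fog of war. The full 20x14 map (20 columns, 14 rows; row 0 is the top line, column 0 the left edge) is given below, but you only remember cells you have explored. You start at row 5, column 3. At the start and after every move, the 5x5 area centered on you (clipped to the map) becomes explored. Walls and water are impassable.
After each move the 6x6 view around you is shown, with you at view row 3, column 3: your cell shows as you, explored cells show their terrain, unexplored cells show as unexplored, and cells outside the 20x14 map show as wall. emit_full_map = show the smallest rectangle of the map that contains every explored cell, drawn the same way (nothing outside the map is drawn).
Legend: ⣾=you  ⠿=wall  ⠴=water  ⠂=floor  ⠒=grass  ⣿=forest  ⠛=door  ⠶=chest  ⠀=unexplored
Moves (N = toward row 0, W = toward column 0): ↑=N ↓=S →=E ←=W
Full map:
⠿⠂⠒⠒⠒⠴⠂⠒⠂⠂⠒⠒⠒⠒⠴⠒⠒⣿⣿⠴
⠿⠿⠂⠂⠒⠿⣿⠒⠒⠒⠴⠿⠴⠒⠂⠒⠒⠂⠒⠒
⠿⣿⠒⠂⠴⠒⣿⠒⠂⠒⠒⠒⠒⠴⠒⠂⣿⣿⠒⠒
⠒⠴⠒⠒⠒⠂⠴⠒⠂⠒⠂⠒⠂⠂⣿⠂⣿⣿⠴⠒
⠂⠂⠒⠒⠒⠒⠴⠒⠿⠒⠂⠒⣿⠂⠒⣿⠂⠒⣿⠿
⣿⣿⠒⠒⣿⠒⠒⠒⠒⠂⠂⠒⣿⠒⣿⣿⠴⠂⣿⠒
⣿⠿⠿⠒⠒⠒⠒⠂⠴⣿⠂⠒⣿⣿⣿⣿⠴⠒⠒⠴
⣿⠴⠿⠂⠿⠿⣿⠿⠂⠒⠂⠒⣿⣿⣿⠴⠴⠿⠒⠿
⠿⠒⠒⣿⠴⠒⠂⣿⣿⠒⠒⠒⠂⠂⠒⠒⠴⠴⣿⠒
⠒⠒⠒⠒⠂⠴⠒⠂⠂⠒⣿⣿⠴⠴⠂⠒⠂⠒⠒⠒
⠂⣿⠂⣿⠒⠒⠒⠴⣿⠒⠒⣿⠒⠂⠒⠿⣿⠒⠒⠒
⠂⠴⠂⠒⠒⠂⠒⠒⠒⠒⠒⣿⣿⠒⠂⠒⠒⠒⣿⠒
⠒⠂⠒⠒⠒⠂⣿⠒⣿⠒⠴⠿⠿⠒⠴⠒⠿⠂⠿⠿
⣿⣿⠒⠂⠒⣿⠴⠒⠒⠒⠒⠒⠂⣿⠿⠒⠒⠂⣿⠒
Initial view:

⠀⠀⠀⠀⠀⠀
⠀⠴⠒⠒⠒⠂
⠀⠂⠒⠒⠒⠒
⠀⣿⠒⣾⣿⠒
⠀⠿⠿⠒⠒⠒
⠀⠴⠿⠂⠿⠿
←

⠿⠀⠀⠀⠀⠀
⠿⠒⠴⠒⠒⠒
⠿⠂⠂⠒⠒⠒
⠿⣿⣿⣾⠒⣿
⠿⣿⠿⠿⠒⠒
⠿⣿⠴⠿⠂⠿

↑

⠿⠀⠀⠀⠀⠀
⠿⠿⣿⠒⠂⠴
⠿⠒⠴⠒⠒⠒
⠿⠂⠂⣾⠒⠒
⠿⣿⣿⠒⠒⣿
⠿⣿⠿⠿⠒⠒

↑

⠿⠀⠀⠀⠀⠀
⠿⠿⠿⠂⠂⠒
⠿⠿⣿⠒⠂⠴
⠿⠒⠴⣾⠒⠒
⠿⠂⠂⠒⠒⠒
⠿⣿⣿⠒⠒⣿

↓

⠿⠿⠿⠂⠂⠒
⠿⠿⣿⠒⠂⠴
⠿⠒⠴⠒⠒⠒
⠿⠂⠂⣾⠒⠒
⠿⣿⣿⠒⠒⣿
⠿⣿⠿⠿⠒⠒

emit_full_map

⠿⠿⠂⠂⠒⠀
⠿⣿⠒⠂⠴⠀
⠒⠴⠒⠒⠒⠂
⠂⠂⣾⠒⠒⠒
⣿⣿⠒⠒⣿⠒
⣿⠿⠿⠒⠒⠒
⣿⠴⠿⠂⠿⠿

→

⠿⠿⠂⠂⠒⠀
⠿⣿⠒⠂⠴⠒
⠒⠴⠒⠒⠒⠂
⠂⠂⠒⣾⠒⠒
⣿⣿⠒⠒⣿⠒
⣿⠿⠿⠒⠒⠒

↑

⠀⠀⠀⠀⠀⠀
⠿⠿⠂⠂⠒⠿
⠿⣿⠒⠂⠴⠒
⠒⠴⠒⣾⠒⠂
⠂⠂⠒⠒⠒⠒
⣿⣿⠒⠒⣿⠒

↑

⠿⠿⠿⠿⠿⠿
⠀⠂⠒⠒⠒⠴
⠿⠿⠂⠂⠒⠿
⠿⣿⠒⣾⠴⠒
⠒⠴⠒⠒⠒⠂
⠂⠂⠒⠒⠒⠒

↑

⠿⠿⠿⠿⠿⠿
⠿⠿⠿⠿⠿⠿
⠀⠂⠒⠒⠒⠴
⠿⠿⠂⣾⠒⠿
⠿⣿⠒⠂⠴⠒
⠒⠴⠒⠒⠒⠂

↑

⠿⠿⠿⠿⠿⠿
⠿⠿⠿⠿⠿⠿
⠿⠿⠿⠿⠿⠿
⠀⠂⠒⣾⠒⠴
⠿⠿⠂⠂⠒⠿
⠿⣿⠒⠂⠴⠒

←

⠿⠿⠿⠿⠿⠿
⠿⠿⠿⠿⠿⠿
⠿⠿⠿⠿⠿⠿
⠿⠿⠂⣾⠒⠒
⠿⠿⠿⠂⠂⠒
⠿⠿⣿⠒⠂⠴

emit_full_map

⠿⠂⣾⠒⠒⠴
⠿⠿⠂⠂⠒⠿
⠿⣿⠒⠂⠴⠒
⠒⠴⠒⠒⠒⠂
⠂⠂⠒⠒⠒⠒
⣿⣿⠒⠒⣿⠒
⣿⠿⠿⠒⠒⠒
⣿⠴⠿⠂⠿⠿

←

⠿⠿⠿⠿⠿⠿
⠿⠿⠿⠿⠿⠿
⠿⠿⠿⠿⠿⠿
⠿⠿⠿⣾⠒⠒
⠿⠿⠿⠿⠂⠂
⠿⠿⠿⣿⠒⠂

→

⠿⠿⠿⠿⠿⠿
⠿⠿⠿⠿⠿⠿
⠿⠿⠿⠿⠿⠿
⠿⠿⠂⣾⠒⠒
⠿⠿⠿⠂⠂⠒
⠿⠿⣿⠒⠂⠴

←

⠿⠿⠿⠿⠿⠿
⠿⠿⠿⠿⠿⠿
⠿⠿⠿⠿⠿⠿
⠿⠿⠿⣾⠒⠒
⠿⠿⠿⠿⠂⠂
⠿⠿⠿⣿⠒⠂


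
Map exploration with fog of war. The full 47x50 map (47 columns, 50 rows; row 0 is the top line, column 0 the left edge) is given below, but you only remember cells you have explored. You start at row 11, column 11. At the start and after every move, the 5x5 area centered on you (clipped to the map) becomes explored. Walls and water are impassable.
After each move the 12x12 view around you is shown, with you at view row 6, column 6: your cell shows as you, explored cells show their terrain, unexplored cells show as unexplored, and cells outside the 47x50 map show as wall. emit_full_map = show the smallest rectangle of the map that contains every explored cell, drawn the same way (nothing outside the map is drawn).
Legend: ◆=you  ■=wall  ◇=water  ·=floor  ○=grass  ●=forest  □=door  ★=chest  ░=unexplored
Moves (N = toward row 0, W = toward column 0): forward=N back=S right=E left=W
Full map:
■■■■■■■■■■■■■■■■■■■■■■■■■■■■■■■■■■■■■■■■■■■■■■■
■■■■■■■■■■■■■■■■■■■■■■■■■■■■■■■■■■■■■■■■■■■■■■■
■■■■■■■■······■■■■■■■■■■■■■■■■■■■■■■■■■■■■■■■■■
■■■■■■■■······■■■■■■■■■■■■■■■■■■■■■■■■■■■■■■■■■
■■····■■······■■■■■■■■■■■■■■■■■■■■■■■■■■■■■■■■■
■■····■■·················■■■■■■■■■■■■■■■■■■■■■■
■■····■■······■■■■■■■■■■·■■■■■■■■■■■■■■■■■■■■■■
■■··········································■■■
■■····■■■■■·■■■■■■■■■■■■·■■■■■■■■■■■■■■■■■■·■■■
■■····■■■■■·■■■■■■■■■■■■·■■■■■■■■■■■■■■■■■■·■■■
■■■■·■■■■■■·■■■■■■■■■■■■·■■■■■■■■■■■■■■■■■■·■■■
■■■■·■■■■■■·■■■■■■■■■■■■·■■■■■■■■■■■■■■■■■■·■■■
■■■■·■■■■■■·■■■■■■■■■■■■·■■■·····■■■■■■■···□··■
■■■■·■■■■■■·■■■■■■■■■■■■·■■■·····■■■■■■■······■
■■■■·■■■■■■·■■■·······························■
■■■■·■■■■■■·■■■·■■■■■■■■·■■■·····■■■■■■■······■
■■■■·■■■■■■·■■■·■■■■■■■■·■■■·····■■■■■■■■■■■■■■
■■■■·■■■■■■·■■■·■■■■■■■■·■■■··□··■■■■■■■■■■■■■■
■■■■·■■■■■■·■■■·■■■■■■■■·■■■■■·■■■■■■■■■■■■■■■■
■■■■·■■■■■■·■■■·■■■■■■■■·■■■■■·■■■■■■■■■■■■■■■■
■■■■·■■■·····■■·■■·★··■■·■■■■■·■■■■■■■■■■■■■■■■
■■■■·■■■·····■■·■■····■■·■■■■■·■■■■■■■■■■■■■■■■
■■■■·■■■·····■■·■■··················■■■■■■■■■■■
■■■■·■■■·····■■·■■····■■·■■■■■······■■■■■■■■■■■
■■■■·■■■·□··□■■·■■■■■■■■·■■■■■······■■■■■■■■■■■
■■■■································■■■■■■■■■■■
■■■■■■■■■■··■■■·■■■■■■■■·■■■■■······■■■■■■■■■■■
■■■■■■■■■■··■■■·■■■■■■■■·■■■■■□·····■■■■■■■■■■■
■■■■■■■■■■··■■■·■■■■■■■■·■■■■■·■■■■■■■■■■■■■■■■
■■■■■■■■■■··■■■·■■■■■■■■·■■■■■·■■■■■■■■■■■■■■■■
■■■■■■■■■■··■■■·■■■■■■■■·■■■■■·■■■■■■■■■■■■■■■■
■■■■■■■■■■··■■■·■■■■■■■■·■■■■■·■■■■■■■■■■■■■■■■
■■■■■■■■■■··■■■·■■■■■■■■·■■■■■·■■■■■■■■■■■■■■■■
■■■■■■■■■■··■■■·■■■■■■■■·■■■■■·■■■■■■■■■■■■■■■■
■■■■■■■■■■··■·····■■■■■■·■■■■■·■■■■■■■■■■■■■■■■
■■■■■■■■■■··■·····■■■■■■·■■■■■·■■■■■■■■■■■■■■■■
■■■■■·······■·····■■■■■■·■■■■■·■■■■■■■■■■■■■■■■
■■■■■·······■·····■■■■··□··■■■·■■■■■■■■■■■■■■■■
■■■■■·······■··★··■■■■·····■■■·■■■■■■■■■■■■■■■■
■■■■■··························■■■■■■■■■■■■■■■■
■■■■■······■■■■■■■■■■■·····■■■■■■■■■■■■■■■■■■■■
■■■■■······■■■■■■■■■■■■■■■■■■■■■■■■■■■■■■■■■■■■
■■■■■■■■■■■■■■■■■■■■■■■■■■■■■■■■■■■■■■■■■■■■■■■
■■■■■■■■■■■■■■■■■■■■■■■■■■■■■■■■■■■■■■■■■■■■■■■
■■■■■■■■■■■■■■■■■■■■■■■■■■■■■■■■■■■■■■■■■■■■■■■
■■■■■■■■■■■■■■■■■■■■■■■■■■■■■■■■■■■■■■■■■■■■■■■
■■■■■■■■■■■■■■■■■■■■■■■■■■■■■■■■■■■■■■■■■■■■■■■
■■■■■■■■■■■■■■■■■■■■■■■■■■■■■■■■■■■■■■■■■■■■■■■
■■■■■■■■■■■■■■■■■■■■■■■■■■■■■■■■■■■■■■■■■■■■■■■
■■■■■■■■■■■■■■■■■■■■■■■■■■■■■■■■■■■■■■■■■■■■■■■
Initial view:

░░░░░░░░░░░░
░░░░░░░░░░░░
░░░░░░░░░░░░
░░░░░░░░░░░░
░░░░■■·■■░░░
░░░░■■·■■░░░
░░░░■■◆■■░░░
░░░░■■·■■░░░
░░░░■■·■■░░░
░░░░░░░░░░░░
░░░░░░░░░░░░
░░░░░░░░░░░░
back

░░░░░░░░░░░░
░░░░░░░░░░░░
░░░░░░░░░░░░
░░░░■■·■■░░░
░░░░■■·■■░░░
░░░░■■·■■░░░
░░░░■■◆■■░░░
░░░░■■·■■░░░
░░░░■■·■■░░░
░░░░░░░░░░░░
░░░░░░░░░░░░
░░░░░░░░░░░░

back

░░░░░░░░░░░░
░░░░░░░░░░░░
░░░░■■·■■░░░
░░░░■■·■■░░░
░░░░■■·■■░░░
░░░░■■·■■░░░
░░░░■■◆■■░░░
░░░░■■·■■░░░
░░░░■■·■■░░░
░░░░░░░░░░░░
░░░░░░░░░░░░
░░░░░░░░░░░░

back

░░░░░░░░░░░░
░░░░■■·■■░░░
░░░░■■·■■░░░
░░░░■■·■■░░░
░░░░■■·■■░░░
░░░░■■·■■░░░
░░░░■■◆■■░░░
░░░░■■·■■░░░
░░░░■■·■■░░░
░░░░░░░░░░░░
░░░░░░░░░░░░
░░░░░░░░░░░░

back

░░░░■■·■■░░░
░░░░■■·■■░░░
░░░░■■·■■░░░
░░░░■■·■■░░░
░░░░■■·■■░░░
░░░░■■·■■░░░
░░░░■■◆■■░░░
░░░░■■·■■░░░
░░░░■■·■■░░░
░░░░░░░░░░░░
░░░░░░░░░░░░
░░░░░░░░░░░░

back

░░░░■■·■■░░░
░░░░■■·■■░░░
░░░░■■·■■░░░
░░░░■■·■■░░░
░░░░■■·■■░░░
░░░░■■·■■░░░
░░░░■■◆■■░░░
░░░░■■·■■░░░
░░░░■■·■■░░░
░░░░░░░░░░░░
░░░░░░░░░░░░
░░░░░░░░░░░░


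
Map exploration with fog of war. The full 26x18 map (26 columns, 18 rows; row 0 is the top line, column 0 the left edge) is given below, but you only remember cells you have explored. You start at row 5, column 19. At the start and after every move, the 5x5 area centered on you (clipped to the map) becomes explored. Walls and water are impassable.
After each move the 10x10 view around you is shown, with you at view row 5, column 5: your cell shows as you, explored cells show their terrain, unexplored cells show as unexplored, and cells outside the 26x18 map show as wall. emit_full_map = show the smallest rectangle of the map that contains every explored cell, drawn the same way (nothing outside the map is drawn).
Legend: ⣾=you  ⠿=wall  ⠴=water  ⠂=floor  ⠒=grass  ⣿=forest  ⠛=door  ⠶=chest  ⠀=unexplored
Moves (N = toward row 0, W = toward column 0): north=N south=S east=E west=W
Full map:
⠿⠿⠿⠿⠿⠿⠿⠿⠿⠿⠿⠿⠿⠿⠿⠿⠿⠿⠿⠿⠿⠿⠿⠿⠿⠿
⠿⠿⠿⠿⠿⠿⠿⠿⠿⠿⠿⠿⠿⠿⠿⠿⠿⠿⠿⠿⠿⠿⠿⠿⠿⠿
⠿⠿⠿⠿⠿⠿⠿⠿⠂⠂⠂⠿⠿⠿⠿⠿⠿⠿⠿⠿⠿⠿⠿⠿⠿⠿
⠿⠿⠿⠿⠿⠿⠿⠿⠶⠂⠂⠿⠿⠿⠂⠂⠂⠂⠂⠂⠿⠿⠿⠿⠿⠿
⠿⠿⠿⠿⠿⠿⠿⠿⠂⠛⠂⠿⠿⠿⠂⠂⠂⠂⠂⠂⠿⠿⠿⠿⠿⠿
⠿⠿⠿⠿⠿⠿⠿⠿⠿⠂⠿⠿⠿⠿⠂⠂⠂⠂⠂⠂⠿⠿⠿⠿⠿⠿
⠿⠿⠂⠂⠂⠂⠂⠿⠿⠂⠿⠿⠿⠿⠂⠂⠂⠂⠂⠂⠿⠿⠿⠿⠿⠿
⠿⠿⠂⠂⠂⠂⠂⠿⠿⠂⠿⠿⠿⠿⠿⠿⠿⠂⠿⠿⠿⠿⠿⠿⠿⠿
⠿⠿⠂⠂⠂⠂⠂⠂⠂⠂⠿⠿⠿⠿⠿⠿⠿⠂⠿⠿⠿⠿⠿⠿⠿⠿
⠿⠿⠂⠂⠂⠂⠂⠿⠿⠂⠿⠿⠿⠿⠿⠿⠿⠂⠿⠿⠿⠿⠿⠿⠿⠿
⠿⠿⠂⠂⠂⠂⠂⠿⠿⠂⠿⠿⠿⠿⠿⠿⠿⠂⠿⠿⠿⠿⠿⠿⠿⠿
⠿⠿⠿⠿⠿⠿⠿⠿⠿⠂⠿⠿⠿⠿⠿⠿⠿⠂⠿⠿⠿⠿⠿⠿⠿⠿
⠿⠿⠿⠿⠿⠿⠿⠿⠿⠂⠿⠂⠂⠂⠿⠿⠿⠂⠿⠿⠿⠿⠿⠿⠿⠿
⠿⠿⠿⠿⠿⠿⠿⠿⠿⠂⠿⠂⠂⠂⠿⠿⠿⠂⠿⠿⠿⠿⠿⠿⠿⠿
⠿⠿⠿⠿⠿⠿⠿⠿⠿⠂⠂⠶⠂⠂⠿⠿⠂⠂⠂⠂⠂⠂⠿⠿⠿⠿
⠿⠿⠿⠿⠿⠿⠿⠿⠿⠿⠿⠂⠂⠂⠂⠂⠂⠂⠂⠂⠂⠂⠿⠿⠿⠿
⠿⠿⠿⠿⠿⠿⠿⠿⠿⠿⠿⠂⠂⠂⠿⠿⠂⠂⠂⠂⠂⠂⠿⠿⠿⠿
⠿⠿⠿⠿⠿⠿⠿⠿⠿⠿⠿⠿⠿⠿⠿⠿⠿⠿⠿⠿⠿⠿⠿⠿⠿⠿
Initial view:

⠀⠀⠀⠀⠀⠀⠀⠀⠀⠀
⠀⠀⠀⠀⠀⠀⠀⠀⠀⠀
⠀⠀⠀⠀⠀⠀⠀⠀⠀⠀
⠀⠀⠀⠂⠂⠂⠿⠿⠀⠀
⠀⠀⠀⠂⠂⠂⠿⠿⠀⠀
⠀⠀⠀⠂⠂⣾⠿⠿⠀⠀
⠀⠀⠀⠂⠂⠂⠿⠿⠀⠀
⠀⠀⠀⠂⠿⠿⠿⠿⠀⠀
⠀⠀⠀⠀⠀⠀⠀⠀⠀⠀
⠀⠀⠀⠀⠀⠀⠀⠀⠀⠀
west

⠀⠀⠀⠀⠀⠀⠀⠀⠀⠀
⠀⠀⠀⠀⠀⠀⠀⠀⠀⠀
⠀⠀⠀⠀⠀⠀⠀⠀⠀⠀
⠀⠀⠀⠂⠂⠂⠂⠿⠿⠀
⠀⠀⠀⠂⠂⠂⠂⠿⠿⠀
⠀⠀⠀⠂⠂⣾⠂⠿⠿⠀
⠀⠀⠀⠂⠂⠂⠂⠿⠿⠀
⠀⠀⠀⠿⠂⠿⠿⠿⠿⠀
⠀⠀⠀⠀⠀⠀⠀⠀⠀⠀
⠀⠀⠀⠀⠀⠀⠀⠀⠀⠀

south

⠀⠀⠀⠀⠀⠀⠀⠀⠀⠀
⠀⠀⠀⠀⠀⠀⠀⠀⠀⠀
⠀⠀⠀⠂⠂⠂⠂⠿⠿⠀
⠀⠀⠀⠂⠂⠂⠂⠿⠿⠀
⠀⠀⠀⠂⠂⠂⠂⠿⠿⠀
⠀⠀⠀⠂⠂⣾⠂⠿⠿⠀
⠀⠀⠀⠿⠂⠿⠿⠿⠿⠀
⠀⠀⠀⠿⠂⠿⠿⠿⠀⠀
⠀⠀⠀⠀⠀⠀⠀⠀⠀⠀
⠀⠀⠀⠀⠀⠀⠀⠀⠀⠀

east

⠀⠀⠀⠀⠀⠀⠀⠀⠀⠀
⠀⠀⠀⠀⠀⠀⠀⠀⠀⠀
⠀⠀⠂⠂⠂⠂⠿⠿⠀⠀
⠀⠀⠂⠂⠂⠂⠿⠿⠀⠀
⠀⠀⠂⠂⠂⠂⠿⠿⠀⠀
⠀⠀⠂⠂⠂⣾⠿⠿⠀⠀
⠀⠀⠿⠂⠿⠿⠿⠿⠀⠀
⠀⠀⠿⠂⠿⠿⠿⠿⠀⠀
⠀⠀⠀⠀⠀⠀⠀⠀⠀⠀
⠀⠀⠀⠀⠀⠀⠀⠀⠀⠀

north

⠀⠀⠀⠀⠀⠀⠀⠀⠀⠀
⠀⠀⠀⠀⠀⠀⠀⠀⠀⠀
⠀⠀⠀⠀⠀⠀⠀⠀⠀⠀
⠀⠀⠂⠂⠂⠂⠿⠿⠀⠀
⠀⠀⠂⠂⠂⠂⠿⠿⠀⠀
⠀⠀⠂⠂⠂⣾⠿⠿⠀⠀
⠀⠀⠂⠂⠂⠂⠿⠿⠀⠀
⠀⠀⠿⠂⠿⠿⠿⠿⠀⠀
⠀⠀⠿⠂⠿⠿⠿⠿⠀⠀
⠀⠀⠀⠀⠀⠀⠀⠀⠀⠀

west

⠀⠀⠀⠀⠀⠀⠀⠀⠀⠀
⠀⠀⠀⠀⠀⠀⠀⠀⠀⠀
⠀⠀⠀⠀⠀⠀⠀⠀⠀⠀
⠀⠀⠀⠂⠂⠂⠂⠿⠿⠀
⠀⠀⠀⠂⠂⠂⠂⠿⠿⠀
⠀⠀⠀⠂⠂⣾⠂⠿⠿⠀
⠀⠀⠀⠂⠂⠂⠂⠿⠿⠀
⠀⠀⠀⠿⠂⠿⠿⠿⠿⠀
⠀⠀⠀⠿⠂⠿⠿⠿⠿⠀
⠀⠀⠀⠀⠀⠀⠀⠀⠀⠀

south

⠀⠀⠀⠀⠀⠀⠀⠀⠀⠀
⠀⠀⠀⠀⠀⠀⠀⠀⠀⠀
⠀⠀⠀⠂⠂⠂⠂⠿⠿⠀
⠀⠀⠀⠂⠂⠂⠂⠿⠿⠀
⠀⠀⠀⠂⠂⠂⠂⠿⠿⠀
⠀⠀⠀⠂⠂⣾⠂⠿⠿⠀
⠀⠀⠀⠿⠂⠿⠿⠿⠿⠀
⠀⠀⠀⠿⠂⠿⠿⠿⠿⠀
⠀⠀⠀⠀⠀⠀⠀⠀⠀⠀
⠀⠀⠀⠀⠀⠀⠀⠀⠀⠀

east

⠀⠀⠀⠀⠀⠀⠀⠀⠀⠀
⠀⠀⠀⠀⠀⠀⠀⠀⠀⠀
⠀⠀⠂⠂⠂⠂⠿⠿⠀⠀
⠀⠀⠂⠂⠂⠂⠿⠿⠀⠀
⠀⠀⠂⠂⠂⠂⠿⠿⠀⠀
⠀⠀⠂⠂⠂⣾⠿⠿⠀⠀
⠀⠀⠿⠂⠿⠿⠿⠿⠀⠀
⠀⠀⠿⠂⠿⠿⠿⠿⠀⠀
⠀⠀⠀⠀⠀⠀⠀⠀⠀⠀
⠀⠀⠀⠀⠀⠀⠀⠀⠀⠀

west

⠀⠀⠀⠀⠀⠀⠀⠀⠀⠀
⠀⠀⠀⠀⠀⠀⠀⠀⠀⠀
⠀⠀⠀⠂⠂⠂⠂⠿⠿⠀
⠀⠀⠀⠂⠂⠂⠂⠿⠿⠀
⠀⠀⠀⠂⠂⠂⠂⠿⠿⠀
⠀⠀⠀⠂⠂⣾⠂⠿⠿⠀
⠀⠀⠀⠿⠂⠿⠿⠿⠿⠀
⠀⠀⠀⠿⠂⠿⠿⠿⠿⠀
⠀⠀⠀⠀⠀⠀⠀⠀⠀⠀
⠀⠀⠀⠀⠀⠀⠀⠀⠀⠀

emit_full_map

⠂⠂⠂⠂⠿⠿
⠂⠂⠂⠂⠿⠿
⠂⠂⠂⠂⠿⠿
⠂⠂⣾⠂⠿⠿
⠿⠂⠿⠿⠿⠿
⠿⠂⠿⠿⠿⠿

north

⠀⠀⠀⠀⠀⠀⠀⠀⠀⠀
⠀⠀⠀⠀⠀⠀⠀⠀⠀⠀
⠀⠀⠀⠀⠀⠀⠀⠀⠀⠀
⠀⠀⠀⠂⠂⠂⠂⠿⠿⠀
⠀⠀⠀⠂⠂⠂⠂⠿⠿⠀
⠀⠀⠀⠂⠂⣾⠂⠿⠿⠀
⠀⠀⠀⠂⠂⠂⠂⠿⠿⠀
⠀⠀⠀⠿⠂⠿⠿⠿⠿⠀
⠀⠀⠀⠿⠂⠿⠿⠿⠿⠀
⠀⠀⠀⠀⠀⠀⠀⠀⠀⠀


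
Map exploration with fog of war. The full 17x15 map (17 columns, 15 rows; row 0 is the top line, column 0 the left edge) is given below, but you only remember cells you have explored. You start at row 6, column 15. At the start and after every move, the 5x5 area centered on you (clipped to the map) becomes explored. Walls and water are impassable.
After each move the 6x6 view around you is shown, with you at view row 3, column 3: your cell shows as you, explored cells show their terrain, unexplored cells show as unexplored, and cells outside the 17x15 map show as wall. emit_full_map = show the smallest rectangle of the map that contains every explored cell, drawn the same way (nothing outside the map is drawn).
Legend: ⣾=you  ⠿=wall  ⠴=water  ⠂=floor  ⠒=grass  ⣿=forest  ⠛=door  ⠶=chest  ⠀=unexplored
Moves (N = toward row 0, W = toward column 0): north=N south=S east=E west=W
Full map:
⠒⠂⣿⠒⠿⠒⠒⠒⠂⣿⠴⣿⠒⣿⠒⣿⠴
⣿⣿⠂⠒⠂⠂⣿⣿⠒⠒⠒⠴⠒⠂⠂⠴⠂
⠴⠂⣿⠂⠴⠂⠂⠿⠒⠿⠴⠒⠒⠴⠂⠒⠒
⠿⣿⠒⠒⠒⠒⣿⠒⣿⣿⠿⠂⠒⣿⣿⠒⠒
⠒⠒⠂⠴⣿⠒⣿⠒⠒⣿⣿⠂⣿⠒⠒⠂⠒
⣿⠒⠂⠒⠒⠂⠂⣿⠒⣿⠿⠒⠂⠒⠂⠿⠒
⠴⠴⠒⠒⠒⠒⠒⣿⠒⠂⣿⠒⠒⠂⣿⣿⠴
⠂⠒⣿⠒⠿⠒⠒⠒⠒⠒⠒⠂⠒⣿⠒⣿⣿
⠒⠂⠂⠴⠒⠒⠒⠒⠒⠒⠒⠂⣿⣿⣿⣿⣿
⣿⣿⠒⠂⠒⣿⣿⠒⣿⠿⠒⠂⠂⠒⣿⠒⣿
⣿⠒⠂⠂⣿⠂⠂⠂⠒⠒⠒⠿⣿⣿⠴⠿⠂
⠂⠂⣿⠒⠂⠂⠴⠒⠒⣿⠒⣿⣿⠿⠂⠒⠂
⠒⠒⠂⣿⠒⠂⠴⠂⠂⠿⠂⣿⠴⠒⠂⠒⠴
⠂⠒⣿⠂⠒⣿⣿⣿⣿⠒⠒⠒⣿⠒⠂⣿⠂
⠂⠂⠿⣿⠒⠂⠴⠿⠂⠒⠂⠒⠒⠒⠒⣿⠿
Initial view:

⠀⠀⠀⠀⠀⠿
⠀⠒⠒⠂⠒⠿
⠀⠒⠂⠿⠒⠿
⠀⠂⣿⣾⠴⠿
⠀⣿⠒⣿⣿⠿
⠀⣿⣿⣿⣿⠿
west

⠀⠀⠀⠀⠀⠀
⠀⣿⠒⠒⠂⠒
⠀⠂⠒⠂⠿⠒
⠀⠒⠂⣾⣿⠴
⠀⠒⣿⠒⣿⣿
⠀⣿⣿⣿⣿⣿

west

⠀⠀⠀⠀⠀⠀
⠀⠂⣿⠒⠒⠂
⠀⠒⠂⠒⠂⠿
⠀⠒⠒⣾⣿⣿
⠀⠂⠒⣿⠒⣿
⠀⠂⣿⣿⣿⣿

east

⠀⠀⠀⠀⠀⠀
⠂⣿⠒⠒⠂⠒
⠒⠂⠒⠂⠿⠒
⠒⠒⠂⣾⣿⠴
⠂⠒⣿⠒⣿⣿
⠂⣿⣿⣿⣿⣿

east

⠀⠀⠀⠀⠀⠿
⣿⠒⠒⠂⠒⠿
⠂⠒⠂⠿⠒⠿
⠒⠂⣿⣾⠴⠿
⠒⣿⠒⣿⣿⠿
⣿⣿⣿⣿⣿⠿

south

⣿⠒⠒⠂⠒⠿
⠂⠒⠂⠿⠒⠿
⠒⠂⣿⣿⠴⠿
⠒⣿⠒⣾⣿⠿
⣿⣿⣿⣿⣿⠿
⠀⠒⣿⠒⣿⠿

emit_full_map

⠂⣿⠒⠒⠂⠒
⠒⠂⠒⠂⠿⠒
⠒⠒⠂⣿⣿⠴
⠂⠒⣿⠒⣾⣿
⠂⣿⣿⣿⣿⣿
⠀⠀⠒⣿⠒⣿

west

⠂⣿⠒⠒⠂⠒
⠒⠂⠒⠂⠿⠒
⠒⠒⠂⣿⣿⠴
⠂⠒⣿⣾⣿⣿
⠂⣿⣿⣿⣿⣿
⠀⠂⠒⣿⠒⣿

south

⠒⠂⠒⠂⠿⠒
⠒⠒⠂⣿⣿⠴
⠂⠒⣿⠒⣿⣿
⠂⣿⣿⣾⣿⣿
⠀⠂⠒⣿⠒⣿
⠀⣿⣿⠴⠿⠂

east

⠂⠒⠂⠿⠒⠿
⠒⠂⣿⣿⠴⠿
⠒⣿⠒⣿⣿⠿
⣿⣿⣿⣾⣿⠿
⠂⠒⣿⠒⣿⠿
⣿⣿⠴⠿⠂⠿

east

⠒⠂⠿⠒⠿⠿
⠂⣿⣿⠴⠿⠿
⣿⠒⣿⣿⠿⠿
⣿⣿⣿⣾⠿⠿
⠒⣿⠒⣿⠿⠿
⣿⠴⠿⠂⠿⠿

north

⠒⠒⠂⠒⠿⠿
⠒⠂⠿⠒⠿⠿
⠂⣿⣿⠴⠿⠿
⣿⠒⣿⣾⠿⠿
⣿⣿⣿⣿⠿⠿
⠒⣿⠒⣿⠿⠿

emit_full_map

⠂⣿⠒⠒⠂⠒
⠒⠂⠒⠂⠿⠒
⠒⠒⠂⣿⣿⠴
⠂⠒⣿⠒⣿⣾
⠂⣿⣿⣿⣿⣿
⠀⠂⠒⣿⠒⣿
⠀⣿⣿⠴⠿⠂

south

⠒⠂⠿⠒⠿⠿
⠂⣿⣿⠴⠿⠿
⣿⠒⣿⣿⠿⠿
⣿⣿⣿⣾⠿⠿
⠒⣿⠒⣿⠿⠿
⣿⠴⠿⠂⠿⠿

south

⠂⣿⣿⠴⠿⠿
⣿⠒⣿⣿⠿⠿
⣿⣿⣿⣿⠿⠿
⠒⣿⠒⣾⠿⠿
⣿⠴⠿⠂⠿⠿
⠀⠂⠒⠂⠿⠿

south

⣿⠒⣿⣿⠿⠿
⣿⣿⣿⣿⠿⠿
⠒⣿⠒⣿⠿⠿
⣿⠴⠿⣾⠿⠿
⠀⠂⠒⠂⠿⠿
⠀⠂⠒⠴⠿⠿

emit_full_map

⠂⣿⠒⠒⠂⠒
⠒⠂⠒⠂⠿⠒
⠒⠒⠂⣿⣿⠴
⠂⠒⣿⠒⣿⣿
⠂⣿⣿⣿⣿⣿
⠀⠂⠒⣿⠒⣿
⠀⣿⣿⠴⠿⣾
⠀⠀⠀⠂⠒⠂
⠀⠀⠀⠂⠒⠴


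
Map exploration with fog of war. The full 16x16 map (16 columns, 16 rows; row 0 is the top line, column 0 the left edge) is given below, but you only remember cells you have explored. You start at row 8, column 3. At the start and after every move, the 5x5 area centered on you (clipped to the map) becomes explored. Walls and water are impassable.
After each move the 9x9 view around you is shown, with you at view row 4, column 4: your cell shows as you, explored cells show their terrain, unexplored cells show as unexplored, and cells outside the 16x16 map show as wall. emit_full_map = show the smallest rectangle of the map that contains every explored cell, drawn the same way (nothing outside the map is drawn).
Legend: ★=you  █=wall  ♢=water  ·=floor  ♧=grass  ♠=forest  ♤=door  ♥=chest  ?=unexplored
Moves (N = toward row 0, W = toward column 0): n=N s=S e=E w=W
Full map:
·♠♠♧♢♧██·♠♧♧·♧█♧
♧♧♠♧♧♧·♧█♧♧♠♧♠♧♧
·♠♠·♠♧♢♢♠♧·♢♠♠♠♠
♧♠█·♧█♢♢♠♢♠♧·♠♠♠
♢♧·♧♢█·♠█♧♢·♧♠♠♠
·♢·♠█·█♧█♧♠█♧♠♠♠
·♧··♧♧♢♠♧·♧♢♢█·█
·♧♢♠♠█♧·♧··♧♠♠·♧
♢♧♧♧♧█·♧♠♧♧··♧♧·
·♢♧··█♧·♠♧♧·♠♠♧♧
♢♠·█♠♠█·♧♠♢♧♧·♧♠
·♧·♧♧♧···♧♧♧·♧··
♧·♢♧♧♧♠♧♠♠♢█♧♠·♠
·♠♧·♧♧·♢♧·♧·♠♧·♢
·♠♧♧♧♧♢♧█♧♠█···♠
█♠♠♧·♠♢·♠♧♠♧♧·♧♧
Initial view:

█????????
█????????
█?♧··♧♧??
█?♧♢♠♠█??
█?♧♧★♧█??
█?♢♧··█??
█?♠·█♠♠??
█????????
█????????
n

█????????
█????????
█?♢·♠█·??
█?♧··♧♧??
█?♧♢★♠█??
█?♧♧♧♧█??
█?♢♧··█??
█?♠·█♠♠??
█????????

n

█????????
█????????
█?♧·♧♢█??
█?♢·♠█·??
█?♧·★♧♧??
█?♧♢♠♠█??
█?♧♧♧♧█??
█?♢♧··█??
█?♠·█♠♠??

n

█????????
█????????
█?♠█·♧█??
█?♧·♧♢█??
█?♢·★█·??
█?♧··♧♧??
█?♧♢♠♠█??
█?♧♧♧♧█??
█?♢♧··█??

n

█????????
█????????
█?♠♠·♠♧??
█?♠█·♧█??
█?♧·★♢█??
█?♢·♠█·??
█?♧··♧♧??
█?♧♢♠♠█??
█?♧♧♧♧█??

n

█████████
█????????
█?♧♠♧♧♧??
█?♠♠·♠♧??
█?♠█★♧█??
█?♧·♧♢█??
█?♢·♠█·??
█?♧··♧♧??
█?♧♢♠♠█??

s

█????????
█?♧♠♧♧♧??
█?♠♠·♠♧??
█?♠█·♧█??
█?♧·★♢█??
█?♢·♠█·??
█?♧··♧♧??
█?♧♢♠♠█??
█?♧♧♧♧█??

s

█?♧♠♧♧♧??
█?♠♠·♠♧??
█?♠█·♧█??
█?♧·♧♢█??
█?♢·★█·??
█?♧··♧♧??
█?♧♢♠♠█??
█?♧♧♧♧█??
█?♢♧··█??

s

█?♠♠·♠♧??
█?♠█·♧█??
█?♧·♧♢█??
█?♢·♠█·??
█?♧·★♧♧??
█?♧♢♠♠█??
█?♧♧♧♧█??
█?♢♧··█??
█?♠·█♠♠??

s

█?♠█·♧█??
█?♧·♧♢█??
█?♢·♠█·??
█?♧··♧♧??
█?♧♢★♠█??
█?♧♧♧♧█??
█?♢♧··█??
█?♠·█♠♠??
█????????

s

█?♧·♧♢█??
█?♢·♠█·??
█?♧··♧♧??
█?♧♢♠♠█??
█?♧♧★♧█??
█?♢♧··█??
█?♠·█♠♠??
█????????
█????????

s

█?♢·♠█·??
█?♧··♧♧??
█?♧♢♠♠█??
█?♧♧♧♧█??
█?♢♧★·█??
█?♠·█♠♠??
█?♧·♧♧♧??
█????????
█????????

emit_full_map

♧♠♧♧♧
♠♠·♠♧
♠█·♧█
♧·♧♢█
♢·♠█·
♧··♧♧
♧♢♠♠█
♧♧♧♧█
♢♧★·█
♠·█♠♠
♧·♧♧♧

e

?♢·♠█·???
?♧··♧♧???
?♧♢♠♠█♧??
?♧♧♧♧█·??
?♢♧·★█♧??
?♠·█♠♠█??
?♧·♧♧♧·??
?????????
?????????

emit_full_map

♧♠♧♧♧?
♠♠·♠♧?
♠█·♧█?
♧·♧♢█?
♢·♠█·?
♧··♧♧?
♧♢♠♠█♧
♧♧♧♧█·
♢♧·★█♧
♠·█♠♠█
♧·♧♧♧·


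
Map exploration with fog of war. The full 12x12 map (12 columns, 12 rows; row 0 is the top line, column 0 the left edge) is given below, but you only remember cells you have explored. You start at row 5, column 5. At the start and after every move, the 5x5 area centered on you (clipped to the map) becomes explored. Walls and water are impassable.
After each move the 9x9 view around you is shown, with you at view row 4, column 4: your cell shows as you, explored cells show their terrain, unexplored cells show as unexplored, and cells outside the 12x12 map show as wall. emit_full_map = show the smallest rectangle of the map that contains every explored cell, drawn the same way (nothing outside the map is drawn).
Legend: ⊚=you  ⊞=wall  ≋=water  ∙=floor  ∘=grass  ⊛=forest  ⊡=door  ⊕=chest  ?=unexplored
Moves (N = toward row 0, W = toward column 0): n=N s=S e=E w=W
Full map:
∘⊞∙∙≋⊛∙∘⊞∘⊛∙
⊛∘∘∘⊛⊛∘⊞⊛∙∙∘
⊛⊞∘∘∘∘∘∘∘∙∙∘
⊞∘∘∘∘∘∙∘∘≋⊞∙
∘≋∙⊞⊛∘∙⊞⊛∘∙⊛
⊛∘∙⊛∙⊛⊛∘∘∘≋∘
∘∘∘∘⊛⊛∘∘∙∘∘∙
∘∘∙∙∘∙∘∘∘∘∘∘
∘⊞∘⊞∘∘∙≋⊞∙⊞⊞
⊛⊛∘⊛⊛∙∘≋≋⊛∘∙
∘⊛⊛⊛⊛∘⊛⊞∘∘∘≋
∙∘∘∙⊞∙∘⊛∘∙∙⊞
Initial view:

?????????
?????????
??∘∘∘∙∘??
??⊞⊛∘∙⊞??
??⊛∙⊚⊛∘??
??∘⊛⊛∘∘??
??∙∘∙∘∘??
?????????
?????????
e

?????????
?????????
?∘∘∘∙∘∘??
?⊞⊛∘∙⊞⊛??
?⊛∙⊛⊚∘∘??
?∘⊛⊛∘∘∙??
?∙∘∙∘∘∘??
?????????
?????????

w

?????????
?????????
??∘∘∘∙∘∘?
??⊞⊛∘∙⊞⊛?
??⊛∙⊚⊛∘∘?
??∘⊛⊛∘∘∙?
??∙∘∙∘∘∘?
?????????
?????????

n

?????????
?????????
??∘∘∘∘∘??
??∘∘∘∙∘∘?
??⊞⊛⊚∙⊞⊛?
??⊛∙⊛⊛∘∘?
??∘⊛⊛∘∘∙?
??∙∘∙∘∘∘?
?????????

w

?????????
?????????
??∘∘∘∘∘∘?
??∘∘∘∘∙∘∘
??∙⊞⊚∘∙⊞⊛
??∙⊛∙⊛⊛∘∘
??∘∘⊛⊛∘∘∙
???∙∘∙∘∘∘
?????????

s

?????????
??∘∘∘∘∘∘?
??∘∘∘∘∙∘∘
??∙⊞⊛∘∙⊞⊛
??∙⊛⊚⊛⊛∘∘
??∘∘⊛⊛∘∘∙
??∙∙∘∙∘∘∘
?????????
?????????

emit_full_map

∘∘∘∘∘∘?
∘∘∘∘∙∘∘
∙⊞⊛∘∙⊞⊛
∙⊛⊚⊛⊛∘∘
∘∘⊛⊛∘∘∙
∙∙∘∙∘∘∘

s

??∘∘∘∘∘∘?
??∘∘∘∘∙∘∘
??∙⊞⊛∘∙⊞⊛
??∙⊛∙⊛⊛∘∘
??∘∘⊚⊛∘∘∙
??∙∙∘∙∘∘∘
??∘⊞∘∘∙??
?????????
?????????

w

⊞??∘∘∘∘∘∘
⊞??∘∘∘∘∙∘
⊞?≋∙⊞⊛∘∙⊞
⊞?∘∙⊛∙⊛⊛∘
⊞?∘∘⊚⊛⊛∘∘
⊞?∘∙∙∘∙∘∘
⊞?⊞∘⊞∘∘∙?
⊞????????
⊞????????

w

⊞⊞??∘∘∘∘∘
⊞⊞??∘∘∘∘∙
⊞⊞∘≋∙⊞⊛∘∙
⊞⊞⊛∘∙⊛∙⊛⊛
⊞⊞∘∘⊚∘⊛⊛∘
⊞⊞∘∘∙∙∘∙∘
⊞⊞∘⊞∘⊞∘∘∙
⊞⊞???????
⊞⊞???????

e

⊞??∘∘∘∘∘∘
⊞??∘∘∘∘∙∘
⊞∘≋∙⊞⊛∘∙⊞
⊞⊛∘∙⊛∙⊛⊛∘
⊞∘∘∘⊚⊛⊛∘∘
⊞∘∘∙∙∘∙∘∘
⊞∘⊞∘⊞∘∘∙?
⊞????????
⊞????????

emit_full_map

??∘∘∘∘∘∘?
??∘∘∘∘∙∘∘
∘≋∙⊞⊛∘∙⊞⊛
⊛∘∙⊛∙⊛⊛∘∘
∘∘∘⊚⊛⊛∘∘∙
∘∘∙∙∘∙∘∘∘
∘⊞∘⊞∘∘∙??

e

??∘∘∘∘∘∘?
??∘∘∘∘∙∘∘
∘≋∙⊞⊛∘∙⊞⊛
⊛∘∙⊛∙⊛⊛∘∘
∘∘∘∘⊚⊛∘∘∙
∘∘∙∙∘∙∘∘∘
∘⊞∘⊞∘∘∙??
?????????
?????????

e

?∘∘∘∘∘∘??
?∘∘∘∘∙∘∘?
≋∙⊞⊛∘∙⊞⊛?
∘∙⊛∙⊛⊛∘∘?
∘∘∘⊛⊚∘∘∙?
∘∙∙∘∙∘∘∘?
⊞∘⊞∘∘∙≋??
?????????
?????????

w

??∘∘∘∘∘∘?
??∘∘∘∘∙∘∘
∘≋∙⊞⊛∘∙⊞⊛
⊛∘∙⊛∙⊛⊛∘∘
∘∘∘∘⊚⊛∘∘∙
∘∘∙∙∘∙∘∘∘
∘⊞∘⊞∘∘∙≋?
?????????
?????????

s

??∘∘∘∘∙∘∘
∘≋∙⊞⊛∘∙⊞⊛
⊛∘∙⊛∙⊛⊛∘∘
∘∘∘∘⊛⊛∘∘∙
∘∘∙∙⊚∙∘∘∘
∘⊞∘⊞∘∘∙≋?
??∘⊛⊛∙∘??
?????????
?????????

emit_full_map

??∘∘∘∘∘∘?
??∘∘∘∘∙∘∘
∘≋∙⊞⊛∘∙⊞⊛
⊛∘∙⊛∙⊛⊛∘∘
∘∘∘∘⊛⊛∘∘∙
∘∘∙∙⊚∙∘∘∘
∘⊞∘⊞∘∘∙≋?
??∘⊛⊛∙∘??

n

??∘∘∘∘∘∘?
??∘∘∘∘∙∘∘
∘≋∙⊞⊛∘∙⊞⊛
⊛∘∙⊛∙⊛⊛∘∘
∘∘∘∘⊚⊛∘∘∙
∘∘∙∙∘∙∘∘∘
∘⊞∘⊞∘∘∙≋?
??∘⊛⊛∙∘??
?????????

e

?∘∘∘∘∘∘??
?∘∘∘∘∙∘∘?
≋∙⊞⊛∘∙⊞⊛?
∘∙⊛∙⊛⊛∘∘?
∘∘∘⊛⊚∘∘∙?
∘∙∙∘∙∘∘∘?
⊞∘⊞∘∘∙≋??
?∘⊛⊛∙∘???
?????????

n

?????????
?∘∘∘∘∘∘??
?∘∘∘∘∙∘∘?
≋∙⊞⊛∘∙⊞⊛?
∘∙⊛∙⊚⊛∘∘?
∘∘∘⊛⊛∘∘∙?
∘∙∙∘∙∘∘∘?
⊞∘⊞∘∘∙≋??
?∘⊛⊛∙∘???

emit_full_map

??∘∘∘∘∘∘?
??∘∘∘∘∙∘∘
∘≋∙⊞⊛∘∙⊞⊛
⊛∘∙⊛∙⊚⊛∘∘
∘∘∘∘⊛⊛∘∘∙
∘∘∙∙∘∙∘∘∘
∘⊞∘⊞∘∘∙≋?
??∘⊛⊛∙∘??


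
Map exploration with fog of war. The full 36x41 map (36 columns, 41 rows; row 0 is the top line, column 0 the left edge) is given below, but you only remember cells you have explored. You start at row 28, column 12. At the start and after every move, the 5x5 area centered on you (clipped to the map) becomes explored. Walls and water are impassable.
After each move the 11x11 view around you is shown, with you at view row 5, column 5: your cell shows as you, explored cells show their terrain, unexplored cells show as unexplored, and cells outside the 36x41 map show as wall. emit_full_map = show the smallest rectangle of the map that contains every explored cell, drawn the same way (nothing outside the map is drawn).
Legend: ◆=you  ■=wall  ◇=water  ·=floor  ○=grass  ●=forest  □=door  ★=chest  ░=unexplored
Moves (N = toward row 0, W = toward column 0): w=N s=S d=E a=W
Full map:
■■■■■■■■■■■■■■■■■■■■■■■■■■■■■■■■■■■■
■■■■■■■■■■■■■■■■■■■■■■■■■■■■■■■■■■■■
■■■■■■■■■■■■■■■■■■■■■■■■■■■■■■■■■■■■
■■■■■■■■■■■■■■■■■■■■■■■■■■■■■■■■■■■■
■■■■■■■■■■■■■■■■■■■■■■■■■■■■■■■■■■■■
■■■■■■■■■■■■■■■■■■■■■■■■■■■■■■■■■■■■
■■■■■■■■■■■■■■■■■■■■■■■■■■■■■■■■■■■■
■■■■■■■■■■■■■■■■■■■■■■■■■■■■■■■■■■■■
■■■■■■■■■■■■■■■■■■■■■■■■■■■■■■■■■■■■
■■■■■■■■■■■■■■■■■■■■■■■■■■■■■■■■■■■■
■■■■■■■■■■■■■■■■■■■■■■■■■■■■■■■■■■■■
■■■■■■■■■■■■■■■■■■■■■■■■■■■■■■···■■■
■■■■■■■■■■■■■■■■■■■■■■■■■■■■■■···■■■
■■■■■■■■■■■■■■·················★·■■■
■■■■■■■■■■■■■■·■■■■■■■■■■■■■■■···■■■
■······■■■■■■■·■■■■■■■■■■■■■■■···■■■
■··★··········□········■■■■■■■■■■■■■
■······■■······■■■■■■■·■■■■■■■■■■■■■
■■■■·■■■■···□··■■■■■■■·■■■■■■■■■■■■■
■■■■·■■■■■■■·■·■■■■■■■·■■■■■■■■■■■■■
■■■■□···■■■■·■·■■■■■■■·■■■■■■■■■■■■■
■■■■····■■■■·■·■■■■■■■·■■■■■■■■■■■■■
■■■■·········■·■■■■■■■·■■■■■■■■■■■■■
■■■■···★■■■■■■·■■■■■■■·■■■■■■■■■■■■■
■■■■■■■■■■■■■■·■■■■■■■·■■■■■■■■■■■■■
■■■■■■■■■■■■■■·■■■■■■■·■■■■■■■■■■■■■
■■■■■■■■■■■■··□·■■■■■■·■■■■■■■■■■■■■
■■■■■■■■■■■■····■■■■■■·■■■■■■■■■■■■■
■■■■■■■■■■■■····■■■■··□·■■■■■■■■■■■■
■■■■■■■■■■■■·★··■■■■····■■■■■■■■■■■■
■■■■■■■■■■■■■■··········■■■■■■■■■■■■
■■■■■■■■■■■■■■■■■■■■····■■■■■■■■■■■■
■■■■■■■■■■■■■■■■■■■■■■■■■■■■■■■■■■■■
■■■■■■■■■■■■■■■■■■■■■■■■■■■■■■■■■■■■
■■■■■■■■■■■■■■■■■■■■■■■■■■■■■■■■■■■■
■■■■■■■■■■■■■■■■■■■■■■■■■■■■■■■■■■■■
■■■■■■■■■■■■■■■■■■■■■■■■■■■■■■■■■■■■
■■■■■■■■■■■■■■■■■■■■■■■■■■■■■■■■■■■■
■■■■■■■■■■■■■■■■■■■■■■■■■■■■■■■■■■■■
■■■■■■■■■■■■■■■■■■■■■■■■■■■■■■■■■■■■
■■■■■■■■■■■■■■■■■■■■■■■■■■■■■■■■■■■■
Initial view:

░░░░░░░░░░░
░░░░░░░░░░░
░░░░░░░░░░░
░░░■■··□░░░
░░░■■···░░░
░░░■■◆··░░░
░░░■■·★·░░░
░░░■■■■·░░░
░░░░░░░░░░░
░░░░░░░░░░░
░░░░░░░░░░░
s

░░░░░░░░░░░
░░░░░░░░░░░
░░░■■··□░░░
░░░■■···░░░
░░░■■···░░░
░░░■■◆★·░░░
░░░■■■■·░░░
░░░■■■■■░░░
░░░░░░░░░░░
░░░░░░░░░░░
░░░░░░░░░░░

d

░░░░░░░░░░░
░░░░░░░░░░░
░░■■··□░░░░
░░■■····░░░
░░■■····░░░
░░■■·◆··░░░
░░■■■■··░░░
░░■■■■■■░░░
░░░░░░░░░░░
░░░░░░░░░░░
░░░░░░░░░░░

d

░░░░░░░░░░░
░░░░░░░░░░░
░■■··□░░░░░
░■■····■░░░
░■■····■░░░
░■■·★◆·■░░░
░■■■■···░░░
░■■■■■■■░░░
░░░░░░░░░░░
░░░░░░░░░░░
░░░░░░░░░░░

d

░░░░░░░░░░░
░░░░░░░░░░░
■■··□░░░░░░
■■····■■░░░
■■····■■░░░
■■·★·◆■■░░░
■■■■····░░░
■■■■■■■■░░░
░░░░░░░░░░░
░░░░░░░░░░░
░░░░░░░░░░░

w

░░░░░░░░░░░
░░░░░░░░░░░
░░░░░░░░░░░
■■··□·■■░░░
■■····■■░░░
■■···◆■■░░░
■■·★··■■░░░
■■■■····░░░
■■■■■■■■░░░
░░░░░░░░░░░
░░░░░░░░░░░

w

░░░░░░░░░░░
░░░░░░░░░░░
░░░░░░░░░░░
░░░■·■■■░░░
■■··□·■■░░░
■■···◆■■░░░
■■····■■░░░
■■·★··■■░░░
■■■■····░░░
■■■■■■■■░░░
░░░░░░░░░░░

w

░░░░░░░░░░░
░░░░░░░░░░░
░░░░░░░░░░░
░░░■·■■■░░░
░░░■·■■■░░░
■■··□◆■■░░░
■■····■■░░░
■■····■■░░░
■■·★··■■░░░
■■■■····░░░
■■■■■■■■░░░

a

░░░░░░░░░░░
░░░░░░░░░░░
░░░░░░░░░░░
░░░■■·■■■░░
░░░■■·■■■░░
░■■··◆·■■░░
░■■····■■░░
░■■····■■░░
░■■·★··■■░░
░■■■■····░░
░■■■■■■■■░░

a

░░░░░░░░░░░
░░░░░░░░░░░
░░░░░░░░░░░
░░░■■■·■■■░
░░░■■■·■■■░
░░■■·◆□·■■░
░░■■····■■░
░░■■····■■░
░░■■·★··■■░
░░■■■■····░
░░■■■■■■■■░

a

░░░░░░░░░░░
░░░░░░░░░░░
░░░░░░░░░░░
░░░■■■■·■■■
░░░■■■■·■■■
░░░■■◆·□·■■
░░░■■····■■
░░░■■····■■
░░░■■·★··■■
░░░■■■■····
░░░■■■■■■■■

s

░░░░░░░░░░░
░░░░░░░░░░░
░░░■■■■·■■■
░░░■■■■·■■■
░░░■■··□·■■
░░░■■◆···■■
░░░■■····■■
░░░■■·★··■■
░░░■■■■····
░░░■■■■■■■■
░░░░░░░░░░░

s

░░░░░░░░░░░
░░░■■■■·■■■
░░░■■■■·■■■
░░░■■··□·■■
░░░■■····■■
░░░■■◆···■■
░░░■■·★··■■
░░░■■■■····
░░░■■■■■■■■
░░░░░░░░░░░
░░░░░░░░░░░

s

░░░■■■■·■■■
░░░■■■■·■■■
░░░■■··□·■■
░░░■■····■■
░░░■■····■■
░░░■■◆★··■■
░░░■■■■····
░░░■■■■■■■■
░░░░░░░░░░░
░░░░░░░░░░░
░░░░░░░░░░░

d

░░■■■■·■■■░
░░■■■■·■■■░
░░■■··□·■■░
░░■■····■■░
░░■■····■■░
░░■■·◆··■■░
░░■■■■····░
░░■■■■■■■■░
░░░░░░░░░░░
░░░░░░░░░░░
░░░░░░░░░░░

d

░■■■■·■■■░░
░■■■■·■■■░░
░■■··□·■■░░
░■■····■■░░
░■■····■■░░
░■■·★◆·■■░░
░■■■■····░░
░■■■■■■■■░░
░░░░░░░░░░░
░░░░░░░░░░░
░░░░░░░░░░░

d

■■■■·■■■░░░
■■■■·■■■░░░
■■··□·■■░░░
■■····■■░░░
■■····■■░░░
■■·★·◆■■░░░
■■■■····░░░
■■■■■■■■░░░
░░░░░░░░░░░
░░░░░░░░░░░
░░░░░░░░░░░

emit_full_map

■■■■·■■■
■■■■·■■■
■■··□·■■
■■····■■
■■····■■
■■·★·◆■■
■■■■····
■■■■■■■■

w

░░░░░░░░░░░
■■■■·■■■░░░
■■■■·■■■░░░
■■··□·■■░░░
■■····■■░░░
■■···◆■■░░░
■■·★··■■░░░
■■■■····░░░
■■■■■■■■░░░
░░░░░░░░░░░
░░░░░░░░░░░

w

░░░░░░░░░░░
░░░░░░░░░░░
■■■■·■■■░░░
■■■■·■■■░░░
■■··□·■■░░░
■■···◆■■░░░
■■····■■░░░
■■·★··■■░░░
■■■■····░░░
■■■■■■■■░░░
░░░░░░░░░░░

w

░░░░░░░░░░░
░░░░░░░░░░░
░░░░░░░░░░░
■■■■·■■■░░░
■■■■·■■■░░░
■■··□◆■■░░░
■■····■■░░░
■■····■■░░░
■■·★··■■░░░
■■■■····░░░
■■■■■■■■░░░

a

░░░░░░░░░░░
░░░░░░░░░░░
░░░░░░░░░░░
░■■■■·■■■░░
░■■■■·■■■░░
░■■··◆·■■░░
░■■····■■░░
░■■····■■░░
░■■·★··■■░░
░■■■■····░░
░■■■■■■■■░░

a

░░░░░░░░░░░
░░░░░░░░░░░
░░░░░░░░░░░
░░■■■■·■■■░
░░■■■■·■■■░
░░■■·◆□·■■░
░░■■····■■░
░░■■····■■░
░░■■·★··■■░
░░■■■■····░
░░■■■■■■■■░

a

░░░░░░░░░░░
░░░░░░░░░░░
░░░░░░░░░░░
░░░■■■■·■■■
░░░■■■■·■■■
░░░■■◆·□·■■
░░░■■····■■
░░░■■····■■
░░░■■·★··■■
░░░■■■■····
░░░■■■■■■■■

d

░░░░░░░░░░░
░░░░░░░░░░░
░░░░░░░░░░░
░░■■■■·■■■░
░░■■■■·■■■░
░░■■·◆□·■■░
░░■■····■■░
░░■■····■■░
░░■■·★··■■░
░░■■■■····░
░░■■■■■■■■░

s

░░░░░░░░░░░
░░░░░░░░░░░
░░■■■■·■■■░
░░■■■■·■■■░
░░■■··□·■■░
░░■■·◆··■■░
░░■■····■■░
░░■■·★··■■░
░░■■■■····░
░░■■■■■■■■░
░░░░░░░░░░░

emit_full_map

■■■■·■■■
■■■■·■■■
■■··□·■■
■■·◆··■■
■■····■■
■■·★··■■
■■■■····
■■■■■■■■

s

░░░░░░░░░░░
░░■■■■·■■■░
░░■■■■·■■■░
░░■■··□·■■░
░░■■····■■░
░░■■·◆··■■░
░░■■·★··■■░
░░■■■■····░
░░■■■■■■■■░
░░░░░░░░░░░
░░░░░░░░░░░

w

░░░░░░░░░░░
░░░░░░░░░░░
░░■■■■·■■■░
░░■■■■·■■■░
░░■■··□·■■░
░░■■·◆··■■░
░░■■····■■░
░░■■·★··■■░
░░■■■■····░
░░■■■■■■■■░
░░░░░░░░░░░

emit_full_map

■■■■·■■■
■■■■·■■■
■■··□·■■
■■·◆··■■
■■····■■
■■·★··■■
■■■■····
■■■■■■■■
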